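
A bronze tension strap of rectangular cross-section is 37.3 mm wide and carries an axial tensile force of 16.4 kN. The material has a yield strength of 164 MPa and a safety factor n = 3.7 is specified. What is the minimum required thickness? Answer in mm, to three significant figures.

t = 9.92 mm

σ_allow = 164/3.7 = 44.32 MPa.
Required area A = F/σ_allow = 16400/44.32 = 370.0 mm².
t = A/w = 370.0/37.3 = 9.920 mm.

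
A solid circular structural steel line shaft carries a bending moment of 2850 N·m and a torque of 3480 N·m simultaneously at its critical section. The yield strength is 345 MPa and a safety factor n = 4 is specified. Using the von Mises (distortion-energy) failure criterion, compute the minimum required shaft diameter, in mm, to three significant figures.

d = 78.8 mm

σ_allow = σ_y/n = 345/4 = 86.25 MPa.
For a solid shaft σ_b = 32M/(πd³) and τ = 16T/(πd³), so the von Mises stress is σ' = (16/πd³)·√(4M²+3T²).
√(4M²+3T²) = √(4×(2.850×10^6)² + 3×(3.480×10^6)²) = 8.296×10^6 N·mm.
d³ = 16×8.296×10^6/(π×86.25) = 489900 mm³.
d = 78.83 mm.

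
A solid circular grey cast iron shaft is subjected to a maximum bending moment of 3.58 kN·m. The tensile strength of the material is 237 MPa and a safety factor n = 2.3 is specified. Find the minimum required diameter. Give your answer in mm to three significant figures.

σ_allow = 237/2.3 = 103.0 MPa.
For a solid circular section σ = 32M/(πd³), so d³ = 32M/(π σ_allow) = 32×3580000/(π×103.0) = 353900 mm³.
d = 70.73 mm.

d = 70.7 mm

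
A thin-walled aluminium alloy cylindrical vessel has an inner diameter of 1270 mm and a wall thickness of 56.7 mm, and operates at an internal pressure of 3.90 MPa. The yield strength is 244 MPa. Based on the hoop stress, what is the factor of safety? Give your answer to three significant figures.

σ_h = pD/(2t) = 3.90×1270/(2×56.7) = 43.68 MPa.
n = 244/43.68 = 5.586.

n = 5.59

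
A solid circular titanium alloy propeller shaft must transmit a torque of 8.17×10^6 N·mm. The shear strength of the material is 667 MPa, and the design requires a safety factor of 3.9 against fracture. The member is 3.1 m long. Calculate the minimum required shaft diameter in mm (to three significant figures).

Allowable shear stress τ_allow = 667/3.9 = 171.0 MPa.
For a solid shaft τ = 16T/(πd³), so d³ = 16T/(π τ_allow) = 16×8170000/(π×171.0) = 243300 mm³.
d = (243300)^(1/3) = 62.43 mm.

d = 62.4 mm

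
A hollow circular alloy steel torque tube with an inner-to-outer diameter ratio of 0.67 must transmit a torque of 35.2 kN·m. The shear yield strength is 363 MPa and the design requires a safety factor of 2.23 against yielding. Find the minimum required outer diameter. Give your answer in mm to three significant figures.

d_o = 111 mm

τ_allow = 363/2.23 = 162.8 MPa.
For a hollow shaft τ = 16T/[πd_o³(1−k⁴)] with k = 0.67, so 1−k⁴ = 0.7985.
d_o³ = 16T/[π τ_allow (1−k⁴)] = 16×3.5200×10^7/(π×162.8×0.7985) = 1.379×10^6 mm³.
d_o = 111.3 mm.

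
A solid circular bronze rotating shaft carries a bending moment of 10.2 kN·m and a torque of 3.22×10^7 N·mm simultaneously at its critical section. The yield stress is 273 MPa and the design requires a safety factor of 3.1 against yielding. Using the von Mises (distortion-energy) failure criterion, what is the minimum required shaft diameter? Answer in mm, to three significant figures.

d = 151 mm

σ_allow = σ_y/n = 273/3.1 = 88.06 MPa.
For a solid shaft σ_b = 32M/(πd³) and τ = 16T/(πd³), so the von Mises stress is σ' = (16/πd³)·√(4M²+3T²).
√(4M²+3T²) = √(4×(1.020×10^7)² + 3×(3.220×10^7)²) = 5.939×10^7 N·mm.
d³ = 16×5.939×10^7/(π×88.06) = 3.434×10^6 mm³.
d = 150.9 mm.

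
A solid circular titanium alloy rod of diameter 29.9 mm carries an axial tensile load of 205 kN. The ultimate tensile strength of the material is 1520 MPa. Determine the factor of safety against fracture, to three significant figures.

n = 5.21

A = πd²/4 = 702.2 mm².
σ = F/A = 205000/702.2 = 292.0 MPa.
n = 1520/292.0 = 5.206.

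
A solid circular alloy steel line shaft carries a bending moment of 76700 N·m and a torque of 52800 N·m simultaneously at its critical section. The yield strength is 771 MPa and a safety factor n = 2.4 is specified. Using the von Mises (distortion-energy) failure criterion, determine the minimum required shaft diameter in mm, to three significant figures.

d = 141 mm

σ_allow = σ_y/n = 771/2.4 = 321.2 MPa.
For a solid shaft σ_b = 32M/(πd³) and τ = 16T/(πd³), so the von Mises stress is σ' = (16/πd³)·√(4M²+3T²).
√(4M²+3T²) = √(4×(7.670×10^7)² + 3×(5.280×10^7)²) = 1.786×10^8 N·mm.
d³ = 16×1.786×10^8/(π×321.2) = 2.831×10^6 mm³.
d = 141.5 mm.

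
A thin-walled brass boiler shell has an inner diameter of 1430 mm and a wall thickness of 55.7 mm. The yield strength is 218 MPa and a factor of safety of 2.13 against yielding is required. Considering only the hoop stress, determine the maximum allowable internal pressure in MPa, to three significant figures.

p_allow = 7.97 MPa

σ_allow = 218/2.13 = 102.3 MPa.
σ_h = pD/(2t) → p_allow = 2σ_allow t/D = 2×102.3×55.7/1430 = 7.973 MPa.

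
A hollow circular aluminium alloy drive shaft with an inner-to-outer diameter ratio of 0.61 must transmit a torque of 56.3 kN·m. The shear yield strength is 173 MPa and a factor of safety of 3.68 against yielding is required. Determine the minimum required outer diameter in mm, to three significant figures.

d_o = 192 mm

τ_allow = 173/3.68 = 47.01 MPa.
For a hollow shaft τ = 16T/[πd_o³(1−k⁴)] with k = 0.61, so 1−k⁴ = 0.8615.
d_o³ = 16T/[π τ_allow (1−k⁴)] = 16×5.6300×10^7/(π×47.01×0.8615) = 7.080×10^6 mm³.
d_o = 192.0 mm.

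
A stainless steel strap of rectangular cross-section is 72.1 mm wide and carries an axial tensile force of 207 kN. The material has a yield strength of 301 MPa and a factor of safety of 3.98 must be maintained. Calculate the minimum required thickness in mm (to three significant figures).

σ_allow = 301/3.98 = 75.63 MPa.
Required area A = F/σ_allow = 207000/75.63 = 2737 mm².
t = A/w = 2737/72.1 = 37.96 mm.

t = 38.0 mm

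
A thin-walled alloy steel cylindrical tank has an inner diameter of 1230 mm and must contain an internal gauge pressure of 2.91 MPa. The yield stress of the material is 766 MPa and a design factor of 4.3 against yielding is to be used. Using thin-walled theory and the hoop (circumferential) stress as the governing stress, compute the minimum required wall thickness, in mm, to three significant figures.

σ_allow = 766/4.3 = 178.1 MPa.
Hoop stress σ_h = pD/(2t), so t = pD/(2σ_allow) = 2.91×1230/(2×178.1) = 10.05 mm.

t = 10.0 mm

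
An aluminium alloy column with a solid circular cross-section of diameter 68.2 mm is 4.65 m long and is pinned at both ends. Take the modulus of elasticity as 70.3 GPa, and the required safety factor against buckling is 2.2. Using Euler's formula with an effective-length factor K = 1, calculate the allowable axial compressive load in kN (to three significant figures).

P_allow = 15.5 kN

I = πd⁴/64 = π×68.2⁴/64 = 1.062×10^6 mm⁴.
Effective length L_e = KL = 1×4.65 m = 4650 mm.
Euler critical load P_cr = π²EI/L_e² = π²×70300×1.062×10^6/4650² = 34080 N.
P_allow = P_cr/n = 34080/2.2 = 15490 N.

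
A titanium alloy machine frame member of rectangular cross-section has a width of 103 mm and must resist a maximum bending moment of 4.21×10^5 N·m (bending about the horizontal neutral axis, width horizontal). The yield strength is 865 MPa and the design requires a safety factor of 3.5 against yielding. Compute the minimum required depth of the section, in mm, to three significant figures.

σ_allow = 865/3.5 = 247.1 MPa.
For a rectangular section σ = 6M/(bh²), so h² = 6M/(b σ_allow) = 6×4.2100×10^8/(103×247.1) = 99230 mm².
h = 315.0 mm.

h = 315 mm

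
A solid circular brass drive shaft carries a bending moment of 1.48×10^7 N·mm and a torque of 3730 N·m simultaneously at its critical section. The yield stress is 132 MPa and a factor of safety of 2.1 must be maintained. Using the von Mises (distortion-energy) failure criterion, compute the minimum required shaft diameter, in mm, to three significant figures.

d = 135 mm

σ_allow = σ_y/n = 132/2.1 = 62.86 MPa.
For a solid shaft σ_b = 32M/(πd³) and τ = 16T/(πd³), so the von Mises stress is σ' = (16/πd³)·√(4M²+3T²).
√(4M²+3T²) = √(4×(1.480×10^7)² + 3×(3.730×10^6)²) = 3.030×10^7 N·mm.
d³ = 16×3.030×10^7/(π×62.86) = 2.455×10^6 mm³.
d = 134.9 mm.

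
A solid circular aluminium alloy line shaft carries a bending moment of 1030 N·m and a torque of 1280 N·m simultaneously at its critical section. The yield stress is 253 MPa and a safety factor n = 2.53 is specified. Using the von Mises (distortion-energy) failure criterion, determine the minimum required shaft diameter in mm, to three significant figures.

d = 53.6 mm

σ_allow = σ_y/n = 253/2.53 = 100.0 MPa.
For a solid shaft σ_b = 32M/(πd³) and τ = 16T/(πd³), so the von Mises stress is σ' = (16/πd³)·√(4M²+3T²).
√(4M²+3T²) = √(4×(1.030×10^6)² + 3×(1.280×10^6)²) = 3.026×10^6 N·mm.
d³ = 16×3.026×10^6/(π×100.0) = 154100 mm³.
d = 53.62 mm.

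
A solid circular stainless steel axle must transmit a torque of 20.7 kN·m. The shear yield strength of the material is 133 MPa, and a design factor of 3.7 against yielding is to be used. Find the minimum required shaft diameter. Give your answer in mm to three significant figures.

Allowable shear stress τ_allow = 133/3.7 = 35.95 MPa.
For a solid shaft τ = 16T/(πd³), so d³ = 16T/(π τ_allow) = 16×2.0700×10^7/(π×35.95) = 2.933×10^6 mm³.
d = (2.933×10^6)^(1/3) = 143.1 mm.

d = 143 mm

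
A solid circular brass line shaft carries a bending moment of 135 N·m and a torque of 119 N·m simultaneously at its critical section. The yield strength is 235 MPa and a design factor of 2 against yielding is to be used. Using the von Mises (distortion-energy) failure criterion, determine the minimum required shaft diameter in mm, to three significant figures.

σ_allow = σ_y/n = 235/2 = 117.5 MPa.
For a solid shaft σ_b = 32M/(πd³) and τ = 16T/(πd³), so the von Mises stress is σ' = (16/πd³)·√(4M²+3T²).
√(4M²+3T²) = √(4×(135000)² + 3×(119000)²) = 339700 N·mm.
d³ = 16×339700/(π×117.5) = 14720 mm³.
d = 24.51 mm.

d = 24.5 mm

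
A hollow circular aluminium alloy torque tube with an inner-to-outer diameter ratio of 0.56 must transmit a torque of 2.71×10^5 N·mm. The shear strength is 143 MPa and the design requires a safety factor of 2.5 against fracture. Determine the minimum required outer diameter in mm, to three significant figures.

τ_allow = 143/2.5 = 57.20 MPa.
For a hollow shaft τ = 16T/[πd_o³(1−k⁴)] with k = 0.56, so 1−k⁴ = 0.9017.
d_o³ = 16T/[π τ_allow (1−k⁴)] = 16×271000/(π×57.20×0.9017) = 26760 mm³.
d_o = 29.91 mm.

d_o = 29.9 mm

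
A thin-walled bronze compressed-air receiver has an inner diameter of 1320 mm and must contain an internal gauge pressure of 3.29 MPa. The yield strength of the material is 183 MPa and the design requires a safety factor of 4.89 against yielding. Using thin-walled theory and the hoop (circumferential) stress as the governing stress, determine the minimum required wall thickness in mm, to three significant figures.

σ_allow = 183/4.89 = 37.42 MPa.
Hoop stress σ_h = pD/(2t), so t = pD/(2σ_allow) = 3.29×1320/(2×37.42) = 58.02 mm.

t = 58.0 mm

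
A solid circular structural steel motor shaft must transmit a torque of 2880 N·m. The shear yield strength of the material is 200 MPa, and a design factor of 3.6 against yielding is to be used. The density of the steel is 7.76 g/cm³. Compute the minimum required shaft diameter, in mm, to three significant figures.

Allowable shear stress τ_allow = 200/3.6 = 55.56 MPa.
For a solid shaft τ = 16T/(πd³), so d³ = 16T/(π τ_allow) = 16×2880000/(π×55.56) = 264000 mm³.
d = (264000)^(1/3) = 64.15 mm.

d = 64.2 mm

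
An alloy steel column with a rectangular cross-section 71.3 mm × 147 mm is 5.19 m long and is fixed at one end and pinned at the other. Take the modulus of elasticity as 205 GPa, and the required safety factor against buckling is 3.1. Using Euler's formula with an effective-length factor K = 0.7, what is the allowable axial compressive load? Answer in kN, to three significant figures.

Buckling occurs about the weak axis: I_min = h·b³/12 = 147×71.3³/12 = 4.440×10^6 mm⁴ (b = 71.3 mm is the smaller dimension).
Effective length L_e = KL = 0.7×5.19 m = 3633 mm.
Euler critical load P_cr = π²EI/L_e² = π²×205000×4.440×10^6/3633² = 680700 N.
P_allow = P_cr/n = 680700/3.1 = 219600 N.

P_allow = 220 kN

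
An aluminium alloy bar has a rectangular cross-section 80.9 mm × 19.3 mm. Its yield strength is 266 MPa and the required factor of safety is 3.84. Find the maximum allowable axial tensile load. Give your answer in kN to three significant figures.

F_allow = 108 kN

σ_allow = 266/3.84 = 69.27 MPa.
A = 80.9×19.3 = 1561 mm².
F_allow = σ_allow × A = 69.27×1561 = 108200 N.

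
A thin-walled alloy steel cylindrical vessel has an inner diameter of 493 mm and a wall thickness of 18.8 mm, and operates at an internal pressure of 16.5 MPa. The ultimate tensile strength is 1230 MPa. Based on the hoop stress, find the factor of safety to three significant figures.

n = 5.69

σ_h = pD/(2t) = 16.5×493/(2×18.8) = 216.3 MPa.
n = 1230/216.3 = 5.685.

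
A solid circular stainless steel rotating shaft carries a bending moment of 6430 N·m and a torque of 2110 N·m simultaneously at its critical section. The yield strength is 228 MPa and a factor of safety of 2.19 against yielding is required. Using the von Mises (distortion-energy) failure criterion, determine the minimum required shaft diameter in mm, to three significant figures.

d = 86.8 mm

σ_allow = σ_y/n = 228/2.19 = 104.1 MPa.
For a solid shaft σ_b = 32M/(πd³) and τ = 16T/(πd³), so the von Mises stress is σ' = (16/πd³)·√(4M²+3T²).
√(4M²+3T²) = √(4×(6.430×10^6)² + 3×(2.110×10^6)²) = 1.337×10^7 N·mm.
d³ = 16×1.337×10^7/(π×104.1) = 654000 mm³.
d = 86.80 mm.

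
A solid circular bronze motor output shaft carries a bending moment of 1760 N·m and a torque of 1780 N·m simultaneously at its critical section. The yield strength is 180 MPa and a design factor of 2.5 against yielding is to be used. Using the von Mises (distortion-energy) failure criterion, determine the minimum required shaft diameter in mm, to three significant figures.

σ_allow = σ_y/n = 180/2.5 = 72.00 MPa.
For a solid shaft σ_b = 32M/(πd³) and τ = 16T/(πd³), so the von Mises stress is σ' = (16/πd³)·√(4M²+3T²).
√(4M²+3T²) = √(4×(1.760×10^6)² + 3×(1.780×10^6)²) = 4.679×10^6 N·mm.
d³ = 16×4.679×10^6/(π×72.00) = 331000 mm³.
d = 69.17 mm.

d = 69.2 mm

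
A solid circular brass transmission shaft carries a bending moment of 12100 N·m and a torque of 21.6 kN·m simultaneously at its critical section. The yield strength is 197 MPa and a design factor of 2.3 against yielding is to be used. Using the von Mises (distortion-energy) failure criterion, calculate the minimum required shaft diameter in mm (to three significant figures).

d = 138 mm

σ_allow = σ_y/n = 197/2.3 = 85.65 MPa.
For a solid shaft σ_b = 32M/(πd³) and τ = 16T/(πd³), so the von Mises stress is σ' = (16/πd³)·√(4M²+3T²).
√(4M²+3T²) = √(4×(1.210×10^7)² + 3×(2.160×10^7)²) = 4.456×10^7 N·mm.
d³ = 16×4.456×10^7/(π×85.65) = 2.649×10^6 mm³.
d = 138.4 mm.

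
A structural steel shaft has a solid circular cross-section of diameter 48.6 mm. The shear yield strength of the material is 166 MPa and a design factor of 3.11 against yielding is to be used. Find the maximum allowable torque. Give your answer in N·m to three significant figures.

T_allow = 1200 N·m

τ_allow = 166/3.11 = 53.38 MPa.
For a solid shaft T_allow = τ_allow·πd³/16; πd³/16 = π×48.6³/16 = 22540 mm³.
T_allow = 53.38×22540 = 1.203×10^6 N·mm = 1203 N·m.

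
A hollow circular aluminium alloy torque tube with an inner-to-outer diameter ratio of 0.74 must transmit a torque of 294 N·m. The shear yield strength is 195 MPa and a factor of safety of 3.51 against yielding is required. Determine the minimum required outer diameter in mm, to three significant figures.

τ_allow = 195/3.51 = 55.56 MPa.
For a hollow shaft τ = 16T/[πd_o³(1−k⁴)] with k = 0.74, so 1−k⁴ = 0.7001.
d_o³ = 16T/[π τ_allow (1−k⁴)] = 16×294000/(π×55.56×0.7001) = 38500 mm³.
d_o = 33.77 mm.

d_o = 33.8 mm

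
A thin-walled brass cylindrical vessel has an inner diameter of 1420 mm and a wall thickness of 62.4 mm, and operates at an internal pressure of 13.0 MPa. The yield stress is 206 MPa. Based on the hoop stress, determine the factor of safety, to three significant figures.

n = 1.39

σ_h = pD/(2t) = 13.0×1420/(2×62.4) = 147.9 MPa.
n = 206/147.9 = 1.393.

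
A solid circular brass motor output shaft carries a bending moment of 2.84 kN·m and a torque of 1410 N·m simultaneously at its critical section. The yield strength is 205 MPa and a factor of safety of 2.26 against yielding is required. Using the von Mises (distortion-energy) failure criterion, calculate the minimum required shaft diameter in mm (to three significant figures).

σ_allow = σ_y/n = 205/2.26 = 90.71 MPa.
For a solid shaft σ_b = 32M/(πd³) and τ = 16T/(πd³), so the von Mises stress is σ' = (16/πd³)·√(4M²+3T²).
√(4M²+3T²) = √(4×(2.840×10^6)² + 3×(1.410×10^6)²) = 6.183×10^6 N·mm.
d³ = 16×6.183×10^6/(π×90.71) = 347100 mm³.
d = 70.28 mm.

d = 70.3 mm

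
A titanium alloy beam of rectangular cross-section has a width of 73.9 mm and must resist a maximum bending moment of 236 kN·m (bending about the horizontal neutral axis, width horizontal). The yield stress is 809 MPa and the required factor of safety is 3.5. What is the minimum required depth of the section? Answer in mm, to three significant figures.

σ_allow = 809/3.5 = 231.1 MPa.
For a rectangular section σ = 6M/(bh²), so h² = 6M/(b σ_allow) = 6×2.3600×10^8/(73.9×231.1) = 82900 mm².
h = 287.9 mm.

h = 288 mm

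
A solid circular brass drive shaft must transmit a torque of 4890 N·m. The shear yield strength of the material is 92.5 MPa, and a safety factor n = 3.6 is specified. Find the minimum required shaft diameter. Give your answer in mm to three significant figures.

d = 99.0 mm

Allowable shear stress τ_allow = 92.5/3.6 = 25.69 MPa.
For a solid shaft τ = 16T/(πd³), so d³ = 16T/(π τ_allow) = 16×4890000/(π×25.69) = 969300 mm³.
d = (969300)^(1/3) = 98.96 mm.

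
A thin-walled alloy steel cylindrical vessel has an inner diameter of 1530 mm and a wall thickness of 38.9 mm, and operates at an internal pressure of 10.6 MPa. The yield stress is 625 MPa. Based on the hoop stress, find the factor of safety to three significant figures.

n = 3.00

σ_h = pD/(2t) = 10.6×1530/(2×38.9) = 208.5 MPa.
n = 625/208.5 = 2.998.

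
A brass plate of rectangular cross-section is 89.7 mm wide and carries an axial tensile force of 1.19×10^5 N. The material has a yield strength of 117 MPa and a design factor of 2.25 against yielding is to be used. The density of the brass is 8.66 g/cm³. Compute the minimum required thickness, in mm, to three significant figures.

t = 25.5 mm

σ_allow = 117/2.25 = 52.00 MPa.
Required area A = F/σ_allow = 119000/52.00 = 2288 mm².
t = A/w = 2288/89.7 = 25.51 mm.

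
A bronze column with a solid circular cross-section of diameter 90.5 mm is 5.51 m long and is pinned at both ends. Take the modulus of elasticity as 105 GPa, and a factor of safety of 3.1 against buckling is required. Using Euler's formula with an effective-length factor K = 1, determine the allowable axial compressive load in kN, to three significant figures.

P_allow = 36.3 kN

I = πd⁴/64 = π×90.5⁴/64 = 3.293×10^6 mm⁴.
Effective length L_e = KL = 1×5.51 m = 5510 mm.
Euler critical load P_cr = π²EI/L_e² = π²×105000×3.293×10^6/5510² = 112400 N.
P_allow = P_cr/n = 112400/3.1 = 36260 N.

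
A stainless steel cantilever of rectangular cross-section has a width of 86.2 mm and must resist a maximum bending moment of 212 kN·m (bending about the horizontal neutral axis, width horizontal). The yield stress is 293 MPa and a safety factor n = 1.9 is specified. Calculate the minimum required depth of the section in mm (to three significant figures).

h = 309 mm

σ_allow = 293/1.9 = 154.2 MPa.
For a rectangular section σ = 6M/(bh²), so h² = 6M/(b σ_allow) = 6×2.1200×10^8/(86.2×154.2) = 95690 mm².
h = 309.3 mm.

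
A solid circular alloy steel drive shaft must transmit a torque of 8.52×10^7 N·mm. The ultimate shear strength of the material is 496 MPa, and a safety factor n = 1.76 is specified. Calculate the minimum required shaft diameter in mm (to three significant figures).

d = 115 mm

Allowable shear stress τ_allow = 496/1.76 = 281.8 MPa.
For a solid shaft τ = 16T/(πd³), so d³ = 16T/(π τ_allow) = 16×8.5200×10^7/(π×281.8) = 1.540×10^6 mm³.
d = (1.540×10^6)^(1/3) = 115.5 mm.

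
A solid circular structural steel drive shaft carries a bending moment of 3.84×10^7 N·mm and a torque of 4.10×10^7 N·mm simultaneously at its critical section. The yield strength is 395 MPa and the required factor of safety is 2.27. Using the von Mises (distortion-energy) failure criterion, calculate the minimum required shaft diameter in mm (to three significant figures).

σ_allow = σ_y/n = 395/2.27 = 174.0 MPa.
For a solid shaft σ_b = 32M/(πd³) and τ = 16T/(πd³), so the von Mises stress is σ' = (16/πd³)·√(4M²+3T²).
√(4M²+3T²) = √(4×(3.840×10^7)² + 3×(4.100×10^7)²) = 1.046×10^8 N·mm.
d³ = 16×1.046×10^8/(π×174.0) = 3.061×10^6 mm³.
d = 145.2 mm.

d = 145 mm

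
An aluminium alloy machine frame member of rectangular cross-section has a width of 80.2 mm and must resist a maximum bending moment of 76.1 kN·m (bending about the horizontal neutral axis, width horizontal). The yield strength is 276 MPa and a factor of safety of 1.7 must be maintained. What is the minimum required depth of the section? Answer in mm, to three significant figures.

h = 187 mm

σ_allow = 276/1.7 = 162.4 MPa.
For a rectangular section σ = 6M/(bh²), so h² = 6M/(b σ_allow) = 6×7.6100×10^7/(80.2×162.4) = 35070 mm².
h = 187.3 mm.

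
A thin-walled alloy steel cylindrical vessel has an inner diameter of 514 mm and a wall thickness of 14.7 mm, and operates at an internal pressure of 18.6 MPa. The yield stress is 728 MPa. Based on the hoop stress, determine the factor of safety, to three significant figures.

σ_h = pD/(2t) = 18.6×514/(2×14.7) = 325.2 MPa.
n = 728/325.2 = 2.239.

n = 2.24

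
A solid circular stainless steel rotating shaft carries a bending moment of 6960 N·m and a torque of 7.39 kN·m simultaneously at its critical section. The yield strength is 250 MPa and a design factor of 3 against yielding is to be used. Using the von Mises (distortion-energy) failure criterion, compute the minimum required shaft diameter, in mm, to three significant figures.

σ_allow = σ_y/n = 250/3 = 83.33 MPa.
For a solid shaft σ_b = 32M/(πd³) and τ = 16T/(πd³), so the von Mises stress is σ' = (16/πd³)·√(4M²+3T²).
√(4M²+3T²) = √(4×(6.960×10^6)² + 3×(7.390×10^6)²) = 1.891×10^7 N·mm.
d³ = 16×1.891×10^7/(π×83.33) = 1.156×10^6 mm³.
d = 104.9 mm.

d = 105 mm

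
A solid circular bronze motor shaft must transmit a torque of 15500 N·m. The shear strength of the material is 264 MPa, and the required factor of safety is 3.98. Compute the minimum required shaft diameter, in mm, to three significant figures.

Allowable shear stress τ_allow = 264/3.98 = 66.33 MPa.
For a solid shaft τ = 16T/(πd³), so d³ = 16T/(π τ_allow) = 16×1.5500×10^7/(π×66.33) = 1.190×10^6 mm³.
d = (1.190×10^6)^(1/3) = 106.0 mm.

d = 106 mm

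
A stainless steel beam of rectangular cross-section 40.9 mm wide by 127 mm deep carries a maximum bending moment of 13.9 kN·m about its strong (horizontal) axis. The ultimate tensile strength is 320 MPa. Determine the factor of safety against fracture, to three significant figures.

Section modulus S = bh²/6 = 40.9×127²/6 = 109900 mm³.
σ = M/S = 1.3900×10^7/109900 = 126.4 MPa.
n = 320/126.4 = 2.531.

n = 2.53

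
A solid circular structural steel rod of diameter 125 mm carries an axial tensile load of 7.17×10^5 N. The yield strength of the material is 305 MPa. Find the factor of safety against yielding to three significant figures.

A = πd²/4 = 12270 mm².
σ = F/A = 717000/12270 = 58.43 MPa.
n = 305/58.43 = 5.220.

n = 5.22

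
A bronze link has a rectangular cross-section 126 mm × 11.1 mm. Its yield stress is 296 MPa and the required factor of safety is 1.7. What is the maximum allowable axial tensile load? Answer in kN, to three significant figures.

F_allow = 244 kN

σ_allow = 296/1.7 = 174.1 MPa.
A = 126×11.1 = 1399 mm².
F_allow = σ_allow × A = 174.1×1399 = 243500 N.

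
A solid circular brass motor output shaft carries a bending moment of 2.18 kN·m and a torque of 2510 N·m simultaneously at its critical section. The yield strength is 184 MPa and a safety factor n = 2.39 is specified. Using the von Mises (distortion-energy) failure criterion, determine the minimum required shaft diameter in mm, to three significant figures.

σ_allow = σ_y/n = 184/2.39 = 76.99 MPa.
For a solid shaft σ_b = 32M/(πd³) and τ = 16T/(πd³), so the von Mises stress is σ' = (16/πd³)·√(4M²+3T²).
√(4M²+3T²) = √(4×(2.180×10^6)² + 3×(2.510×10^6)²) = 6.157×10^6 N·mm.
d³ = 16×6.157×10^6/(π×76.99) = 407300 mm³.
d = 74.13 mm.

d = 74.1 mm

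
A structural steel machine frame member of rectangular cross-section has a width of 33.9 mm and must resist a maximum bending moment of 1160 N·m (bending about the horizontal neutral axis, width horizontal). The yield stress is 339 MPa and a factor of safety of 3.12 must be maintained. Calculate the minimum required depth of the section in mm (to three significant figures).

σ_allow = 339/3.12 = 108.7 MPa.
For a rectangular section σ = 6M/(bh²), so h² = 6M/(b σ_allow) = 6×1160000/(33.9×108.7) = 1890 mm².
h = 43.47 mm.

h = 43.5 mm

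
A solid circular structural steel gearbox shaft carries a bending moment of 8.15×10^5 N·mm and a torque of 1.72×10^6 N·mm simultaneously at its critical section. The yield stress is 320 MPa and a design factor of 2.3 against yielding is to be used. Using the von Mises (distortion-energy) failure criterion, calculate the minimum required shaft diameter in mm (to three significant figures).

σ_allow = σ_y/n = 320/2.3 = 139.1 MPa.
For a solid shaft σ_b = 32M/(πd³) and τ = 16T/(πd³), so the von Mises stress is σ' = (16/πd³)·√(4M²+3T²).
√(4M²+3T²) = √(4×(815000)² + 3×(1.720×10^6)²) = 3.396×10^6 N·mm.
d³ = 16×3.396×10^6/(π×139.1) = 124300 mm³.
d = 49.91 mm.

d = 49.9 mm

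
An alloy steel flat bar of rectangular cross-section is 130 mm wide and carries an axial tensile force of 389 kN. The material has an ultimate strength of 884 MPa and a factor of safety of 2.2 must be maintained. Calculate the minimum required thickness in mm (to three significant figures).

σ_allow = 884/2.2 = 401.8 MPa.
Required area A = F/σ_allow = 389000/401.8 = 968.1 mm².
t = A/w = 968.1/130 = 7.447 mm.

t = 7.45 mm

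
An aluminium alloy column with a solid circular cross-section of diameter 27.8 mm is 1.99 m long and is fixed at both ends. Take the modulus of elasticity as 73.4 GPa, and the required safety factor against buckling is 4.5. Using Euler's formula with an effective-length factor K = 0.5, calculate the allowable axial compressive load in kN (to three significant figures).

P_allow = 4.77 kN

I = πd⁴/64 = π×27.8⁴/64 = 29320 mm⁴.
Effective length L_e = KL = 0.5×1.99 m = 995.0 mm.
Euler critical load P_cr = π²EI/L_e² = π²×73400×29320/995.0² = 21450 N.
P_allow = P_cr/n = 21450/4.5 = 4767 N.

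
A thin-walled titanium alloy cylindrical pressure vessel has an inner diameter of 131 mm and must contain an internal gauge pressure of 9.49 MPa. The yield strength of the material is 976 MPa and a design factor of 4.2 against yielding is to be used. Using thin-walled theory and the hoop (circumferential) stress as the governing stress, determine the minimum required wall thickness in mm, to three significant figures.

σ_allow = 976/4.2 = 232.4 MPa.
Hoop stress σ_h = pD/(2t), so t = pD/(2σ_allow) = 9.49×131/(2×232.4) = 2.675 mm.

t = 2.67 mm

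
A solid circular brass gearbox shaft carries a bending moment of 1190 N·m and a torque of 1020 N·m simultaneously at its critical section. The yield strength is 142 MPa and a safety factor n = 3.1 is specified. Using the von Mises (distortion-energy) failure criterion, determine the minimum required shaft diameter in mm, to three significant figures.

σ_allow = σ_y/n = 142/3.1 = 45.81 MPa.
For a solid shaft σ_b = 32M/(πd³) and τ = 16T/(πd³), so the von Mises stress is σ' = (16/πd³)·√(4M²+3T²).
√(4M²+3T²) = √(4×(1.190×10^6)² + 3×(1.020×10^6)²) = 2.964×10^6 N·mm.
d³ = 16×2.964×10^6/(π×45.81) = 329600 mm³.
d = 69.07 mm.

d = 69.1 mm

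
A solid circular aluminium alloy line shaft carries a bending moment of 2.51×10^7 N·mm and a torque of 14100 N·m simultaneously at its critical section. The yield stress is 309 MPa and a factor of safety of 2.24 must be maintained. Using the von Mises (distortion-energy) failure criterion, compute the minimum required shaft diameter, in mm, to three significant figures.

d = 127 mm

σ_allow = σ_y/n = 309/2.24 = 137.9 MPa.
For a solid shaft σ_b = 32M/(πd³) and τ = 16T/(πd³), so the von Mises stress is σ' = (16/πd³)·√(4M²+3T²).
√(4M²+3T²) = √(4×(2.510×10^7)² + 3×(1.410×10^7)²) = 5.583×10^7 N·mm.
d³ = 16×5.583×10^7/(π×137.9) = 2.061×10^6 mm³.
d = 127.3 mm.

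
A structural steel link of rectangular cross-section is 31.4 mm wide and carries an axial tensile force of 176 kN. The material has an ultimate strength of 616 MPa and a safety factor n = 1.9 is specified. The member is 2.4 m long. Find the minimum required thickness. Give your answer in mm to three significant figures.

t = 17.3 mm

σ_allow = 616/1.9 = 324.2 MPa.
Required area A = F/σ_allow = 176000/324.2 = 542.9 mm².
t = A/w = 542.9/31.4 = 17.29 mm.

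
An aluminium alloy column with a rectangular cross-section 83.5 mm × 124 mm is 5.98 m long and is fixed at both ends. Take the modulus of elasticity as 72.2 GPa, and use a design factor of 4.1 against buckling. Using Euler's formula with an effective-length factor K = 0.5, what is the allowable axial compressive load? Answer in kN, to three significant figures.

Buckling occurs about the weak axis: I_min = h·b³/12 = 124×83.5³/12 = 6.016×10^6 mm⁴ (b = 83.5 mm is the smaller dimension).
Effective length L_e = KL = 0.5×5.98 m = 2990 mm.
Euler critical load P_cr = π²EI/L_e² = π²×72200×6.016×10^6/2990² = 479500 N.
P_allow = P_cr/n = 479500/4.1 = 117000 N.

P_allow = 117 kN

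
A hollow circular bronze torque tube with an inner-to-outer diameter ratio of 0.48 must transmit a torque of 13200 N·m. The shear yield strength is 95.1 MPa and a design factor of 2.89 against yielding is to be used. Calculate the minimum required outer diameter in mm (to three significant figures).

τ_allow = 95.1/2.89 = 32.91 MPa.
For a hollow shaft τ = 16T/[πd_o³(1−k⁴)] with k = 0.48, so 1−k⁴ = 0.9469.
d_o³ = 16T/[π τ_allow (1−k⁴)] = 16×1.3200×10^7/(π×32.91×0.9469) = 2.157×10^6 mm³.
d_o = 129.2 mm.

d_o = 129 mm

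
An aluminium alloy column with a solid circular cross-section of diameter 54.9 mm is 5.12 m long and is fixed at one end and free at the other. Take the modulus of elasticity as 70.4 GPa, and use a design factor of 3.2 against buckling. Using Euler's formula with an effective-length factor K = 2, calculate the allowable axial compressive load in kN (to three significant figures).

P_allow = 0.923 kN

I = πd⁴/64 = π×54.9⁴/64 = 445900 mm⁴.
Effective length L_e = KL = 2×5.12 m = 10240 mm.
Euler critical load P_cr = π²EI/L_e² = π²×70400×445900/10240² = 2955 N.
P_allow = P_cr/n = 2955/3.2 = 923.4 N.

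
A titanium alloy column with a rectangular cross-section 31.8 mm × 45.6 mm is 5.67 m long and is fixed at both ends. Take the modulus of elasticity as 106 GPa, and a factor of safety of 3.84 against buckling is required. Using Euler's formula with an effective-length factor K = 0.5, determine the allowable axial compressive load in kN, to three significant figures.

Buckling occurs about the weak axis: I_min = h·b³/12 = 45.6×31.8³/12 = 122200 mm⁴ (b = 31.8 mm is the smaller dimension).
Effective length L_e = KL = 0.5×5.67 m = 2835 mm.
Euler critical load P_cr = π²EI/L_e² = π²×106000×122200/2835² = 15910 N.
P_allow = P_cr/n = 15910/3.84 = 4142 N.

P_allow = 4.14 kN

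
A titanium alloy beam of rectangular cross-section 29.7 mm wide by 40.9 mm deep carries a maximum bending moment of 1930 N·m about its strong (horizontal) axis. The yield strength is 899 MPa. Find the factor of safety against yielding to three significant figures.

n = 3.86

Section modulus S = bh²/6 = 29.7×40.9²/6 = 8280 mm³.
σ = M/S = 1930000/8280 = 233.1 MPa.
n = 899/233.1 = 3.857.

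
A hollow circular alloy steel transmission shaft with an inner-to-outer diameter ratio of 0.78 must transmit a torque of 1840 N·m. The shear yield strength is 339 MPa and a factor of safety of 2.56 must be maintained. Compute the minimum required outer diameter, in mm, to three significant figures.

τ_allow = 339/2.56 = 132.4 MPa.
For a hollow shaft τ = 16T/[πd_o³(1−k⁴)] with k = 0.78, so 1−k⁴ = 0.6298.
d_o³ = 16T/[π τ_allow (1−k⁴)] = 16×1840000/(π×132.4×0.6298) = 112400 mm³.
d_o = 48.25 mm.

d_o = 48.3 mm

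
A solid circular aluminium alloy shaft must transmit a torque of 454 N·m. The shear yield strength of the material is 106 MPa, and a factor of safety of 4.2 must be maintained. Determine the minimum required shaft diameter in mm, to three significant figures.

d = 45.1 mm

Allowable shear stress τ_allow = 106/4.2 = 25.24 MPa.
For a solid shaft τ = 16T/(πd³), so d³ = 16T/(π τ_allow) = 16×454000/(π×25.24) = 91620 mm³.
d = (91620)^(1/3) = 45.08 mm.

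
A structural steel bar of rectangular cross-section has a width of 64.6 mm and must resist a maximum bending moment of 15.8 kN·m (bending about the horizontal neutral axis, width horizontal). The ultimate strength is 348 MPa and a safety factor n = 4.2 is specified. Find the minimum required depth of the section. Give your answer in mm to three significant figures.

h = 133 mm

σ_allow = 348/4.2 = 82.86 MPa.
For a rectangular section σ = 6M/(bh²), so h² = 6M/(b σ_allow) = 6×1.5800×10^7/(64.6×82.86) = 17710 mm².
h = 133.1 mm.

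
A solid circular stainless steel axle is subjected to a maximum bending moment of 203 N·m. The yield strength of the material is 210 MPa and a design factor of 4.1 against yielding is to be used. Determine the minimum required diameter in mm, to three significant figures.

d = 34.3 mm

σ_allow = 210/4.1 = 51.22 MPa.
For a solid circular section σ = 32M/(πd³), so d³ = 32M/(π σ_allow) = 32×203000/(π×51.22) = 40370 mm³.
d = 34.30 mm.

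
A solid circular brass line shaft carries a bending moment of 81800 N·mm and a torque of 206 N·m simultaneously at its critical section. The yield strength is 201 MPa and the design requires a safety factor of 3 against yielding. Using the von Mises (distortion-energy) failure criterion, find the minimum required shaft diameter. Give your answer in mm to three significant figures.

σ_allow = σ_y/n = 201/3 = 67.00 MPa.
For a solid shaft σ_b = 32M/(πd³) and τ = 16T/(πd³), so the von Mises stress is σ' = (16/πd³)·√(4M²+3T²).
√(4M²+3T²) = √(4×(81800)² + 3×(206000)²) = 392500 N·mm.
d³ = 16×392500/(π×67.00) = 29840 mm³.
d = 31.02 mm.

d = 31.0 mm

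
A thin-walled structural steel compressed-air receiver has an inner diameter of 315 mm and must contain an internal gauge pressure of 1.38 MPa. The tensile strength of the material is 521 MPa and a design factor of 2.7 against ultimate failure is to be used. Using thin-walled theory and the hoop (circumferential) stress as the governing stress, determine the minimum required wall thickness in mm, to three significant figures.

σ_allow = 521/2.7 = 193.0 MPa.
Hoop stress σ_h = pD/(2t), so t = pD/(2σ_allow) = 1.38×315/(2×193.0) = 1.126 mm.

t = 1.13 mm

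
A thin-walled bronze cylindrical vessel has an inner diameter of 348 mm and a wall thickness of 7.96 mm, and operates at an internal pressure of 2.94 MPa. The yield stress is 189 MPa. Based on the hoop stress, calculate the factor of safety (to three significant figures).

n = 2.94

σ_h = pD/(2t) = 2.94×348/(2×7.96) = 64.27 MPa.
n = 189/64.27 = 2.941.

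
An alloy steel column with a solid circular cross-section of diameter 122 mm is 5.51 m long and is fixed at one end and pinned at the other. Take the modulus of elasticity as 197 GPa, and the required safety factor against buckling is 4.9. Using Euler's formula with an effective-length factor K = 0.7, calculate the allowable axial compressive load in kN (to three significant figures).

I = πd⁴/64 = π×122⁴/64 = 1.087×10^7 mm⁴.
Effective length L_e = KL = 0.7×5.51 m = 3857 mm.
Euler critical load P_cr = π²EI/L_e² = π²×197000×1.087×10^7/3857² = 1.421×10^6 N.
P_allow = P_cr/n = 1.421×10^6/4.9 = 290100 N.

P_allow = 290 kN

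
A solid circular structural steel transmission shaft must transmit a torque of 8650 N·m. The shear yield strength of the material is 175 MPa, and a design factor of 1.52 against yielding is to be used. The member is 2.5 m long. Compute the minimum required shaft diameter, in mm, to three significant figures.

Allowable shear stress τ_allow = 175/1.52 = 115.1 MPa.
For a solid shaft τ = 16T/(πd³), so d³ = 16T/(π τ_allow) = 16×8650000/(π×115.1) = 382600 mm³.
d = (382600)^(1/3) = 72.60 mm.

d = 72.6 mm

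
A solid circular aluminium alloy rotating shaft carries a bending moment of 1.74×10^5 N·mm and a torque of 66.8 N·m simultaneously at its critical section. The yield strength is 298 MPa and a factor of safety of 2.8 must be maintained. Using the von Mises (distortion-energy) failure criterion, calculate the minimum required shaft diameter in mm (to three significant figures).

σ_allow = σ_y/n = 298/2.8 = 106.4 MPa.
For a solid shaft σ_b = 32M/(πd³) and τ = 16T/(πd³), so the von Mises stress is σ' = (16/πd³)·√(4M²+3T²).
√(4M²+3T²) = √(4×(174000)² + 3×(66800)²) = 366700 N·mm.
d³ = 16×366700/(π×106.4) = 17550 mm³.
d = 25.99 mm.

d = 26.0 mm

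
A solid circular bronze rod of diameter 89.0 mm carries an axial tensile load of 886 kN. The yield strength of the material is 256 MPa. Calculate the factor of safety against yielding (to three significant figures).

n = 1.80

A = πd²/4 = 6221 mm².
σ = F/A = 886000/6221 = 142.4 MPa.
n = 256/142.4 = 1.798.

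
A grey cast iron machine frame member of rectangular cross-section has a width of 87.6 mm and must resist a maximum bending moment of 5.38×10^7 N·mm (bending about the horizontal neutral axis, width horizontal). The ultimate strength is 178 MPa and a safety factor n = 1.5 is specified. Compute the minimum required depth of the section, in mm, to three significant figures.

σ_allow = 178/1.5 = 118.7 MPa.
For a rectangular section σ = 6M/(bh²), so h² = 6M/(b σ_allow) = 6×5.3800×10^7/(87.6×118.7) = 31050 mm².
h = 176.2 mm.

h = 176 mm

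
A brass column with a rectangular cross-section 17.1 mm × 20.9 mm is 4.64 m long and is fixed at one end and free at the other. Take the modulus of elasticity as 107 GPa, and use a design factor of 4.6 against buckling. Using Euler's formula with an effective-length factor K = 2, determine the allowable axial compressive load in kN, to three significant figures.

P_allow = 0.0232 kN

Buckling occurs about the weak axis: I_min = h·b³/12 = 20.9×17.1³/12 = 8709 mm⁴ (b = 17.1 mm is the smaller dimension).
Effective length L_e = KL = 2×4.64 m = 9280 mm.
Euler critical load P_cr = π²EI/L_e² = π²×107000×8709/9280² = 106.8 N.
P_allow = P_cr/n = 106.8/4.6 = 23.22 N.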